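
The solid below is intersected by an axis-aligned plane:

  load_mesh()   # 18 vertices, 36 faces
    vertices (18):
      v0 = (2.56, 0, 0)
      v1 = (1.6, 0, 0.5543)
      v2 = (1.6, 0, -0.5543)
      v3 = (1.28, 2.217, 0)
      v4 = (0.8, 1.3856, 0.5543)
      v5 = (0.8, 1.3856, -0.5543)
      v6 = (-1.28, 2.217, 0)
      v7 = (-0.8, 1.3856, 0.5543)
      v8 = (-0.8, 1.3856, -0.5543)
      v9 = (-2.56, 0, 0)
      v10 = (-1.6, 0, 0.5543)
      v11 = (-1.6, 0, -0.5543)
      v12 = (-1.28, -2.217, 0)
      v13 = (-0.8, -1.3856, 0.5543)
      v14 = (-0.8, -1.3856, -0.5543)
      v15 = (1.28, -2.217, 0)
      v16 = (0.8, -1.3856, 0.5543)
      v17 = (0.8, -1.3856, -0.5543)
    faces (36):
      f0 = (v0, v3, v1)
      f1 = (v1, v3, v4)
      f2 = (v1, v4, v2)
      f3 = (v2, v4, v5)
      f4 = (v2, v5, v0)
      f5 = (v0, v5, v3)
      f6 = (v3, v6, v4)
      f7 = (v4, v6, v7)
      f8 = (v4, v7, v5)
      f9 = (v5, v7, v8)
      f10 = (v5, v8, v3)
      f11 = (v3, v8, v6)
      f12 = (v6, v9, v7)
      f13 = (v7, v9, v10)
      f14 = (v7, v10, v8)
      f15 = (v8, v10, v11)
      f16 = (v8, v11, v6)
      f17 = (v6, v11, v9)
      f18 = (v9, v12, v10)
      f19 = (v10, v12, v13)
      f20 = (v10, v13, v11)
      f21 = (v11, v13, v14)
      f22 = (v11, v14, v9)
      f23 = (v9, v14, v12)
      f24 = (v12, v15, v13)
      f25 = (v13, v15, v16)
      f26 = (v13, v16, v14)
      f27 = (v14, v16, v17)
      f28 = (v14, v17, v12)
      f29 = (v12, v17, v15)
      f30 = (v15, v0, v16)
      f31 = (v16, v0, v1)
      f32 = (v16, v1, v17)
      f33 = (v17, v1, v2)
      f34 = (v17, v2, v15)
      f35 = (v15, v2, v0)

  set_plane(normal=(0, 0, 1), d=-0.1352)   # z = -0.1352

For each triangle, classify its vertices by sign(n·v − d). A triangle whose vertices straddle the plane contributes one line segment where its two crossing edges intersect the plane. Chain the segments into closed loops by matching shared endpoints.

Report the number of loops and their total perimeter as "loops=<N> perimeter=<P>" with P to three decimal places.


loops=2 perimeter=23.555

Straddling triangles (24 of 36):
  (v1,v4,v2) [++-] → (1.29756, 0.523818, -0.1352)–(1.6, 0, -0.1352)  len=0.6049
  (v2,v4,v5) [-+-] → (1.29756, 0.523818, -0.1352)–(0.8, 1.3856, -0.1352)  len=0.9951
  (v2,v5,v0) [--+] → (2.13072, 0.337963, -0.1352)–(2.32585, 0, -0.1352)  len=0.3902
  (v0,v5,v3) [+-+] → (2.13072, 0.337963, -0.1352)–(1.16292, 2.01421, -0.1352)  len=1.9356
  (v4,v7,v5) [++-] → (0.195129, 1.3856, -0.1352)–(0.8, 1.3856, -0.1352)  len=0.6049
  (v5,v7,v8) [-+-] → (0.195129, 1.3856, -0.1352)–(-0.8, 1.3856, -0.1352)  len=0.9951
  (v5,v8,v3) [--+] → (0.772665, 2.01421, -0.1352)–(1.16292, 2.01421, -0.1352)  len=0.3903
  (v3,v8,v6) [+-+] → (0.772665, 2.01421, -0.1352)–(-1.16292, 2.01421, -0.1352)  len=1.9356
  (v7,v10,v8) [++-] → (-1.10244, 0.861782, -0.1352)–(-0.8, 1.3856, -0.1352)  len=0.6049
  (v8,v10,v11) [-+-] → (-1.10244, 0.861782, -0.1352)–(-1.6, 0, -0.1352)  len=0.9951
  (v8,v11,v6) [--+] → (-1.35805, 1.67625, -0.1352)–(-1.16292, 2.01421, -0.1352)  len=0.3902
  (v6,v11,v9) [+-+] → (-1.35805, 1.67625, -0.1352)–(-2.32585, 0, -0.1352)  len=1.9356
  (v10,v13,v11) [++-] → (-1.29756, -0.523818, -0.1352)–(-1.6, 0, -0.1352)  len=0.6049
  (v11,v13,v14) [-+-] → (-1.29756, -0.523818, -0.1352)–(-0.8, -1.3856, -0.1352)  len=0.9951
  (v11,v14,v9) [--+] → (-2.13072, -0.337963, -0.1352)–(-2.32585, 0, -0.1352)  len=0.3902
  (v9,v14,v12) [+-+] → (-2.13072, -0.337963, -0.1352)–(-1.16292, -2.01421, -0.1352)  len=1.9356
  (v13,v16,v14) [++-] → (-0.195129, -1.3856, -0.1352)–(-0.8, -1.3856, -0.1352)  len=0.6049
  (v14,v16,v17) [-+-] → (-0.195129, -1.3856, -0.1352)–(0.8, -1.3856, -0.1352)  len=0.9951
  (v14,v17,v12) [--+] → (-0.772665, -2.01421, -0.1352)–(-1.16292, -2.01421, -0.1352)  len=0.3903
  (v12,v17,v15) [+-+] → (-0.772665, -2.01421, -0.1352)–(1.16292, -2.01421, -0.1352)  len=1.9356
  (v16,v1,v17) [++-] → (1.10244, -0.861782, -0.1352)–(0.8, -1.3856, -0.1352)  len=0.6049
  (v17,v1,v2) [-+-] → (1.10244, -0.861782, -0.1352)–(1.6, 0, -0.1352)  len=0.9951
  (v17,v2,v15) [--+] → (1.35805, -1.67625, -0.1352)–(1.16292, -2.01421, -0.1352)  len=0.3902
  (v15,v2,v0) [+-+] → (1.35805, -1.67625, -0.1352)–(2.32585, 0, -0.1352)  len=1.9356

Chained into 2 loop(s):
  loop 1: 12 segments, perimeter = 9.5999
  loop 2: 12 segments, perimeter = 13.9550
Total perimeter = 23.555


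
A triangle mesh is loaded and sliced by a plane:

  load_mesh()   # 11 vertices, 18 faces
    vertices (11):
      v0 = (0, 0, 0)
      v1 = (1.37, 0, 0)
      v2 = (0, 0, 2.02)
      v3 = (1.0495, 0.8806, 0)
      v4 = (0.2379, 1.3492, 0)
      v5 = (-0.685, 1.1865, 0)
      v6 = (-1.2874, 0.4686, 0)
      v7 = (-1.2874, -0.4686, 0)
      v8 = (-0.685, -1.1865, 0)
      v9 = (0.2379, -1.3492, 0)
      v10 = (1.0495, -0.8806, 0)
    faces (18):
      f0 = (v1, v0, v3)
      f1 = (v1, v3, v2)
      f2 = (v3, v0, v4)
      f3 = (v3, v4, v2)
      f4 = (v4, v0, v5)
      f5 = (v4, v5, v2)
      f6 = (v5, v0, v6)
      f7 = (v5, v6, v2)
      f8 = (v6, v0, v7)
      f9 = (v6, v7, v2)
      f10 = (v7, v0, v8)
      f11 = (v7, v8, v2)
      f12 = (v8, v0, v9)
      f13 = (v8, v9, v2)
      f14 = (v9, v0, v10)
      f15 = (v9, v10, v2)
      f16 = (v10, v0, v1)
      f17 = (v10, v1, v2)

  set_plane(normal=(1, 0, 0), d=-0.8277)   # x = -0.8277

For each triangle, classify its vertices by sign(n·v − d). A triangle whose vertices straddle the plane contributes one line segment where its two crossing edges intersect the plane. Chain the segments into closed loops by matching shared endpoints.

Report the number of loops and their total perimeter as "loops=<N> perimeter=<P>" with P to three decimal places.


Straddling triangles (6 of 18):
  (v5,v0,v6) [++-] → (-0.8277, 0.301274, 0)–(-0.8277, 1.01644, 0)  len=0.7152
  (v5,v6,v2) [+-+] → (-0.8277, 1.01644, 0)–(-0.8277, 0.301274, 0.721294)  len=1.0157
  (v6,v0,v7) [-+-] → (-0.8277, 0.301274, 0)–(-0.8277, -0.301274, 0)  len=0.6025
  (v6,v7,v2) [--+] → (-0.8277, -0.301274, 0.721294)–(-0.8277, 0.301274, 0.721294)  len=0.6025
  (v7,v0,v8) [-++] → (-0.8277, -0.301274, 0)–(-0.8277, -1.01644, 0)  len=0.7152
  (v7,v8,v2) [-++] → (-0.8277, -1.01644, 0)–(-0.8277, -0.301274, 0.721294)  len=1.0157

Chained into 1 loop(s):
  loop 1: 6 segments, perimeter = 4.6669
Total perimeter = 4.667

loops=1 perimeter=4.667


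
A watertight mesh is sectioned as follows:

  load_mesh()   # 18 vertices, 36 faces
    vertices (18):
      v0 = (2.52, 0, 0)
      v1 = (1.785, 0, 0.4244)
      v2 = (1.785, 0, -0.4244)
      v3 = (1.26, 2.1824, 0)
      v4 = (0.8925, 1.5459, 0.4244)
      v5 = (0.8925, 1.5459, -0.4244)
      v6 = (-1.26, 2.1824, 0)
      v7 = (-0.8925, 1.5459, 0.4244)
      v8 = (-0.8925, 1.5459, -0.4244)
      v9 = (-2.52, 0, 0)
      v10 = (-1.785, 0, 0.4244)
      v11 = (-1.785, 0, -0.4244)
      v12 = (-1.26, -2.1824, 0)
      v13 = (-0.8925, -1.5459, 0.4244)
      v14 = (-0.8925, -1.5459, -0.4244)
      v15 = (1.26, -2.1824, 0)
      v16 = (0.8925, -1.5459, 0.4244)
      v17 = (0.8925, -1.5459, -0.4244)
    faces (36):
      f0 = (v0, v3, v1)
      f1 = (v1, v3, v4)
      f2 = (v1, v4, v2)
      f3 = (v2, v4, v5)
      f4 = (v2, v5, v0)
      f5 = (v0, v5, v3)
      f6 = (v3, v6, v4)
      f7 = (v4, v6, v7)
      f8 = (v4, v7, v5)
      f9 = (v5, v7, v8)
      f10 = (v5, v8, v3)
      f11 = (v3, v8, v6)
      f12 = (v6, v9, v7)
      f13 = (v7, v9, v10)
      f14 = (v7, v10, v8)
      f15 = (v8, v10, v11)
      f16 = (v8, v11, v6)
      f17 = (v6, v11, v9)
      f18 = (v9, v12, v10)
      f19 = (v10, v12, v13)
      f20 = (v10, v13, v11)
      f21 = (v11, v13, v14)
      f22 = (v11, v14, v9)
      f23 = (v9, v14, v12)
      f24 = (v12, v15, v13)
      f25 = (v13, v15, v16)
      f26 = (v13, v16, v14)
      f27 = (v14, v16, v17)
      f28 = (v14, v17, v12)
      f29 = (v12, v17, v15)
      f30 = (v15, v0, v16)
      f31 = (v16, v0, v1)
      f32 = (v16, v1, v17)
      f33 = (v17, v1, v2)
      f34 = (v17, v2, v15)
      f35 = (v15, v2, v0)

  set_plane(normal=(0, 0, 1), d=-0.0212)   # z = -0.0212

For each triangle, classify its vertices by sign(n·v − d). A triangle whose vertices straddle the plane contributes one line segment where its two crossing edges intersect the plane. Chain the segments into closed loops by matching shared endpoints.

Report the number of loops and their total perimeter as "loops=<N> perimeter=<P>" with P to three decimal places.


Straddling triangles (24 of 36):
  (v1,v4,v2) [++-] → (1.36104, 0.734339, -0.0212)–(1.785, 0, -0.0212)  len=0.8479
  (v2,v4,v5) [-+-] → (1.36104, 0.734339, -0.0212)–(0.8925, 1.5459, -0.0212)  len=0.9371
  (v2,v5,v0) [--+] → (2.4387, 0.0772221, -0.0212)–(2.48328, 0, -0.0212)  len=0.0892
  (v0,v5,v3) [+-+] → (2.4387, 0.0772221, -0.0212)–(1.24164, 2.1506, -0.0212)  len=2.3941
  (v4,v7,v5) [++-] → (0.0445829, 1.5459, -0.0212)–(0.8925, 1.5459, -0.0212)  len=0.8479
  (v5,v7,v8) [-+-] → (0.0445829, 1.5459, -0.0212)–(-0.8925, 1.5459, -0.0212)  len=0.9371
  (v5,v8,v3) [--+] → (1.15248, 2.1506, -0.0212)–(1.24164, 2.1506, -0.0212)  len=0.0892
  (v3,v8,v6) [+-+] → (1.15248, 2.1506, -0.0212)–(-1.24164, 2.1506, -0.0212)  len=2.3941
  (v7,v10,v8) [++-] → (-1.31646, 0.811561, -0.0212)–(-0.8925, 1.5459, -0.0212)  len=0.8479
  (v8,v10,v11) [-+-] → (-1.31646, 0.811561, -0.0212)–(-1.785, 0, -0.0212)  len=0.9371
  (v8,v11,v6) [--+] → (-1.28623, 2.07338, -0.0212)–(-1.24164, 2.1506, -0.0212)  len=0.0892
  (v6,v11,v9) [+-+] → (-1.28623, 2.07338, -0.0212)–(-2.48328, 0, -0.0212)  len=2.3941
  (v10,v13,v11) [++-] → (-1.36104, -0.734339, -0.0212)–(-1.785, 0, -0.0212)  len=0.8479
  (v11,v13,v14) [-+-] → (-1.36104, -0.734339, -0.0212)–(-0.8925, -1.5459, -0.0212)  len=0.9371
  (v11,v14,v9) [--+] → (-2.4387, -0.0772221, -0.0212)–(-2.48328, 0, -0.0212)  len=0.0892
  (v9,v14,v12) [+-+] → (-2.4387, -0.0772221, -0.0212)–(-1.24164, -2.1506, -0.0212)  len=2.3941
  (v13,v16,v14) [++-] → (-0.0445829, -1.5459, -0.0212)–(-0.8925, -1.5459, -0.0212)  len=0.8479
  (v14,v16,v17) [-+-] → (-0.0445829, -1.5459, -0.0212)–(0.8925, -1.5459, -0.0212)  len=0.9371
  (v14,v17,v12) [--+] → (-1.15248, -2.1506, -0.0212)–(-1.24164, -2.1506, -0.0212)  len=0.0892
  (v12,v17,v15) [+-+] → (-1.15248, -2.1506, -0.0212)–(1.24164, -2.1506, -0.0212)  len=2.3941
  (v16,v1,v17) [++-] → (1.31646, -0.811561, -0.0212)–(0.8925, -1.5459, -0.0212)  len=0.8479
  (v17,v1,v2) [-+-] → (1.31646, -0.811561, -0.0212)–(1.785, 0, -0.0212)  len=0.9371
  (v17,v2,v15) [--+] → (1.28623, -2.07338, -0.0212)–(1.24164, -2.1506, -0.0212)  len=0.0892
  (v15,v2,v0) [+-+] → (1.28623, -2.07338, -0.0212)–(2.48328, 0, -0.0212)  len=2.3941

Chained into 2 loop(s):
  loop 1: 12 segments, perimeter = 10.7102
  loop 2: 12 segments, perimeter = 14.8998
Total perimeter = 25.610

loops=2 perimeter=25.610


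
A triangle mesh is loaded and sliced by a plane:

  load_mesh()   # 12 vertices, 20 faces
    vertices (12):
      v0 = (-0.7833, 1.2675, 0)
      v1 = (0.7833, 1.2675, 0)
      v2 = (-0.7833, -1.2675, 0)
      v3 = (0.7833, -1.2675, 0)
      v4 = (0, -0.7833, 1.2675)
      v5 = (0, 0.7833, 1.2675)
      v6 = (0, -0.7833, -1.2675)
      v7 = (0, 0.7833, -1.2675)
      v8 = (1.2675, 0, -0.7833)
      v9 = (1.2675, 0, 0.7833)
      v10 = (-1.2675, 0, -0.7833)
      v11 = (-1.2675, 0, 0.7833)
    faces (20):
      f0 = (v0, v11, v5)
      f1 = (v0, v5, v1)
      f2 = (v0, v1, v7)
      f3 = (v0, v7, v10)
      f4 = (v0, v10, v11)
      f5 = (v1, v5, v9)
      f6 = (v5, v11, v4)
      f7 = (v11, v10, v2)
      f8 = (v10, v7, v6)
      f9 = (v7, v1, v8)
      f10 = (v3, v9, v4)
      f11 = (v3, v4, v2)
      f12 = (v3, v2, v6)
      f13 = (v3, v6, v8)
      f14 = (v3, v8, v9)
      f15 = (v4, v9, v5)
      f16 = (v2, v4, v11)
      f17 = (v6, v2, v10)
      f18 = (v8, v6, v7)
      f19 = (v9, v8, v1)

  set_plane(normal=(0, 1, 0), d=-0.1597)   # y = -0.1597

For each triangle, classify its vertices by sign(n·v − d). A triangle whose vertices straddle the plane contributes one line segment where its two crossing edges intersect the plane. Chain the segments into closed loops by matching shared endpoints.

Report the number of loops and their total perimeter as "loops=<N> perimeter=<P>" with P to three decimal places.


loops=1 perimeter=8.176

Straddling triangles (10 of 20):
  (v5,v11,v4) [++-] → (-1.00908, -0.1597, 0.882019)–(0, -0.1597, 1.2675)  len=1.0802
  (v11,v10,v2) [++-] → (-1.20649, -0.1597, -0.684607)–(-1.20649, -0.1597, 0.684607)  len=1.3692
  (v10,v7,v6) [++-] → (0, -0.1597, -1.2675)–(-1.00908, -0.1597, -0.882019)  len=1.0802
  (v3,v9,v4) [-+-] → (1.20649, -0.1597, 0.684607)–(1.00908, -0.1597, 0.882019)  len=0.2792
  (v3,v6,v8) [--+] → (1.00908, -0.1597, -0.882019)–(1.20649, -0.1597, -0.684607)  len=0.2792
  (v3,v8,v9) [-++] → (1.20649, -0.1597, -0.684607)–(1.20649, -0.1597, 0.684607)  len=1.3692
  (v4,v9,v5) [-++] → (1.00908, -0.1597, 0.882019)–(0, -0.1597, 1.2675)  len=1.0802
  (v2,v4,v11) [--+] → (-1.00908, -0.1597, 0.882019)–(-1.20649, -0.1597, 0.684607)  len=0.2792
  (v6,v2,v10) [--+] → (-1.20649, -0.1597, -0.684607)–(-1.00908, -0.1597, -0.882019)  len=0.2792
  (v8,v6,v7) [+-+] → (1.00908, -0.1597, -0.882019)–(0, -0.1597, -1.2675)  len=1.0802

Chained into 1 loop(s):
  loop 1: 10 segments, perimeter = 8.1760
Total perimeter = 8.176


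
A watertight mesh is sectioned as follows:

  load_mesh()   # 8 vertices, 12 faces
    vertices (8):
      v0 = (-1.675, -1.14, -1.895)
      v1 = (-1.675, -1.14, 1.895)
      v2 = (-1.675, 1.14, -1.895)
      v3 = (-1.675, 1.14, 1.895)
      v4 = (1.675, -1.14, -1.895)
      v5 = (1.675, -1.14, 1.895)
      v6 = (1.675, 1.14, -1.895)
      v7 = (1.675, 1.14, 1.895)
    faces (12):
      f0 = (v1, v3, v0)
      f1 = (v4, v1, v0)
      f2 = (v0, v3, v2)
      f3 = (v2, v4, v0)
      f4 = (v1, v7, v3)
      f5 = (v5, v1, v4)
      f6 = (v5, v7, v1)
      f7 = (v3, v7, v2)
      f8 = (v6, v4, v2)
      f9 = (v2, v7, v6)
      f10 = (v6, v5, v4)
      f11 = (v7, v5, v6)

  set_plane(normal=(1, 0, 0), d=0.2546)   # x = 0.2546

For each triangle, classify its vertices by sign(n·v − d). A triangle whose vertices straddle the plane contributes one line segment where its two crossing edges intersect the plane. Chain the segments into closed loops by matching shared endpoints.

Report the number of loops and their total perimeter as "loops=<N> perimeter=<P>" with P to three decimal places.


Straddling triangles (8 of 12):
  (v4,v1,v0) [+--] → (0.2546, -1.14, -0.28804)–(0.2546, -1.14, -1.895)  len=1.6070
  (v2,v4,v0) [-+-] → (0.2546, -0.17328, -1.895)–(0.2546, -1.14, -1.895)  len=0.9667
  (v1,v7,v3) [-+-] → (0.2546, 0.17328, 1.895)–(0.2546, 1.14, 1.895)  len=0.9667
  (v5,v1,v4) [+-+] → (0.2546, -1.14, 1.895)–(0.2546, -1.14, -0.28804)  len=2.1830
  (v5,v7,v1) [++-] → (0.2546, 0.17328, 1.895)–(0.2546, -1.14, 1.895)  len=1.3133
  (v3,v7,v2) [-+-] → (0.2546, 1.14, 1.895)–(0.2546, 1.14, 0.28804)  len=1.6070
  (v6,v4,v2) [++-] → (0.2546, -0.17328, -1.895)–(0.2546, 1.14, -1.895)  len=1.3133
  (v2,v7,v6) [-++] → (0.2546, 1.14, 0.28804)–(0.2546, 1.14, -1.895)  len=2.1830

Chained into 1 loop(s):
  loop 1: 8 segments, perimeter = 12.1400
Total perimeter = 12.140

loops=1 perimeter=12.140


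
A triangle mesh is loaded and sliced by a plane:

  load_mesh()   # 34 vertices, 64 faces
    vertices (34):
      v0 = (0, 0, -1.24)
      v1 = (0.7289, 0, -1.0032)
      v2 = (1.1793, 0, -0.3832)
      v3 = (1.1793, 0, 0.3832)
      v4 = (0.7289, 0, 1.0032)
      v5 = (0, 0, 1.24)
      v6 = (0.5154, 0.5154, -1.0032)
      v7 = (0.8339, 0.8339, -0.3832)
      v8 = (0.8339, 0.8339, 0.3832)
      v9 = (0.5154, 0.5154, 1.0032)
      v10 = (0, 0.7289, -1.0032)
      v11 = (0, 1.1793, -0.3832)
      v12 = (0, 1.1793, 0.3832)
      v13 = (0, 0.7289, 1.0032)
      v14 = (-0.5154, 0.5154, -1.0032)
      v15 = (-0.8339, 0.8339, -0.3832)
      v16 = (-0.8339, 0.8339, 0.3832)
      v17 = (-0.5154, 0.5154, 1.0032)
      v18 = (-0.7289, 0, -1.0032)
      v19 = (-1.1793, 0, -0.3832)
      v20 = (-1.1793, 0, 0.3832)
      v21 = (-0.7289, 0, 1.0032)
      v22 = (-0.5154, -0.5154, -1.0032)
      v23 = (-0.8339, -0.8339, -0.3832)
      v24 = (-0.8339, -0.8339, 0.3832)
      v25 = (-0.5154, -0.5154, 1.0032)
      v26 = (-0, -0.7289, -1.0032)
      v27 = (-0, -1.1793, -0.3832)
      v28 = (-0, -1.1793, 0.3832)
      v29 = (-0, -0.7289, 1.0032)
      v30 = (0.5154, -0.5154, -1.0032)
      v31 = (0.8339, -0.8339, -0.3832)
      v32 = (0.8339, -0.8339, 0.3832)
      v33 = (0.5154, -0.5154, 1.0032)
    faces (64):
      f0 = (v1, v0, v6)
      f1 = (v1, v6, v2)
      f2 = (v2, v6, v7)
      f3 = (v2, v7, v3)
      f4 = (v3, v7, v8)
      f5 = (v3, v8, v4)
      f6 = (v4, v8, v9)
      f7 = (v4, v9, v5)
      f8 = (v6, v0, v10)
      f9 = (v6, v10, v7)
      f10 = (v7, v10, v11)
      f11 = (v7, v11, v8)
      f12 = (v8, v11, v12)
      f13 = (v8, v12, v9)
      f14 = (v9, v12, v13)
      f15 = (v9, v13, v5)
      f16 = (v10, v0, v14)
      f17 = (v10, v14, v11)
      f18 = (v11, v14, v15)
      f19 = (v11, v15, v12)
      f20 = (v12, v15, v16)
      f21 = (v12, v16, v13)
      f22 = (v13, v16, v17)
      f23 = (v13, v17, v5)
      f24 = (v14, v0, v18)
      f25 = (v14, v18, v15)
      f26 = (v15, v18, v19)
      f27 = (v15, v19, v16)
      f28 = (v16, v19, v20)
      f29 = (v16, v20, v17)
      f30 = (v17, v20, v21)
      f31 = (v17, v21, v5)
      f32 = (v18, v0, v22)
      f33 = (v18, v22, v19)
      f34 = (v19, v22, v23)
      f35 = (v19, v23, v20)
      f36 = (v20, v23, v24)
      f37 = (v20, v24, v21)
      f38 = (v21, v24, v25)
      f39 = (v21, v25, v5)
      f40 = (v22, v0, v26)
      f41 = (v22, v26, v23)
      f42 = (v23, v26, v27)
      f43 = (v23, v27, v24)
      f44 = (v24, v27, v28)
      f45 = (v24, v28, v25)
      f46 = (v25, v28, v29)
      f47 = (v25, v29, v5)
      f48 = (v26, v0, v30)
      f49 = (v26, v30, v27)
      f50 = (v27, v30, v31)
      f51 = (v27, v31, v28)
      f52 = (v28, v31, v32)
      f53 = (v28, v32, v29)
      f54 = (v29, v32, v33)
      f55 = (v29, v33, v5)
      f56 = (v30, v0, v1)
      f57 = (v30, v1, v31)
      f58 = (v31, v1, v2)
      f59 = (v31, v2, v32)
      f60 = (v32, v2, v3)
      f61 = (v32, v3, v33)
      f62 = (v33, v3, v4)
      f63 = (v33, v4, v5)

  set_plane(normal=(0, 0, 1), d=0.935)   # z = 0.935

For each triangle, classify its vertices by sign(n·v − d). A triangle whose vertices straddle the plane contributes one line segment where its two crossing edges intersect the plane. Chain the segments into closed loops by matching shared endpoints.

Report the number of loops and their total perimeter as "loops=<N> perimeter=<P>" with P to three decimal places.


Straddling triangles (16 of 64):
  (v3,v8,v4) [--+] → (0.74045, 0.091729, 0.935)–(0.778444, 0, 0.935)  len=0.0993
  (v4,v8,v9) [+-+] → (0.74045, 0.091729, 0.935)–(0.550435, 0.550435, 0.935)  len=0.4965
  (v8,v12,v9) [--+] → (0.458706, 0.588429, 0.935)–(0.550435, 0.550435, 0.935)  len=0.0993
  (v9,v12,v13) [+-+] → (0.458706, 0.588429, 0.935)–(0, 0.778444, 0.935)  len=0.4965
  (v12,v16,v13) [--+] → (-0.091729, 0.74045, 0.935)–(0, 0.778444, 0.935)  len=0.0993
  (v13,v16,v17) [+-+] → (-0.091729, 0.74045, 0.935)–(-0.550435, 0.550435, 0.935)  len=0.4965
  (v16,v20,v17) [--+] → (-0.588429, 0.458706, 0.935)–(-0.550435, 0.550435, 0.935)  len=0.0993
  (v17,v20,v21) [+-+] → (-0.588429, 0.458706, 0.935)–(-0.778444, 0, 0.935)  len=0.4965
  (v20,v24,v21) [--+] → (-0.74045, -0.091729, 0.935)–(-0.778444, 0, 0.935)  len=0.0993
  (v21,v24,v25) [+-+] → (-0.74045, -0.091729, 0.935)–(-0.550435, -0.550435, 0.935)  len=0.4965
  (v24,v28,v25) [--+] → (-0.458706, -0.588429, 0.935)–(-0.550435, -0.550435, 0.935)  len=0.0993
  (v25,v28,v29) [+-+] → (-0.458706, -0.588429, 0.935)–(0, -0.778444, 0.935)  len=0.4965
  (v28,v32,v29) [--+] → (0.091729, -0.74045, 0.935)–(0, -0.778444, 0.935)  len=0.0993
  (v29,v32,v33) [+-+] → (0.091729, -0.74045, 0.935)–(0.550435, -0.550435, 0.935)  len=0.4965
  (v32,v3,v33) [--+] → (0.588429, -0.458706, 0.935)–(0.550435, -0.550435, 0.935)  len=0.0993
  (v33,v3,v4) [+-+] → (0.588429, -0.458706, 0.935)–(0.778444, 0, 0.935)  len=0.4965

Chained into 1 loop(s):
  loop 1: 16 segments, perimeter = 4.7663
Total perimeter = 4.766

loops=1 perimeter=4.766


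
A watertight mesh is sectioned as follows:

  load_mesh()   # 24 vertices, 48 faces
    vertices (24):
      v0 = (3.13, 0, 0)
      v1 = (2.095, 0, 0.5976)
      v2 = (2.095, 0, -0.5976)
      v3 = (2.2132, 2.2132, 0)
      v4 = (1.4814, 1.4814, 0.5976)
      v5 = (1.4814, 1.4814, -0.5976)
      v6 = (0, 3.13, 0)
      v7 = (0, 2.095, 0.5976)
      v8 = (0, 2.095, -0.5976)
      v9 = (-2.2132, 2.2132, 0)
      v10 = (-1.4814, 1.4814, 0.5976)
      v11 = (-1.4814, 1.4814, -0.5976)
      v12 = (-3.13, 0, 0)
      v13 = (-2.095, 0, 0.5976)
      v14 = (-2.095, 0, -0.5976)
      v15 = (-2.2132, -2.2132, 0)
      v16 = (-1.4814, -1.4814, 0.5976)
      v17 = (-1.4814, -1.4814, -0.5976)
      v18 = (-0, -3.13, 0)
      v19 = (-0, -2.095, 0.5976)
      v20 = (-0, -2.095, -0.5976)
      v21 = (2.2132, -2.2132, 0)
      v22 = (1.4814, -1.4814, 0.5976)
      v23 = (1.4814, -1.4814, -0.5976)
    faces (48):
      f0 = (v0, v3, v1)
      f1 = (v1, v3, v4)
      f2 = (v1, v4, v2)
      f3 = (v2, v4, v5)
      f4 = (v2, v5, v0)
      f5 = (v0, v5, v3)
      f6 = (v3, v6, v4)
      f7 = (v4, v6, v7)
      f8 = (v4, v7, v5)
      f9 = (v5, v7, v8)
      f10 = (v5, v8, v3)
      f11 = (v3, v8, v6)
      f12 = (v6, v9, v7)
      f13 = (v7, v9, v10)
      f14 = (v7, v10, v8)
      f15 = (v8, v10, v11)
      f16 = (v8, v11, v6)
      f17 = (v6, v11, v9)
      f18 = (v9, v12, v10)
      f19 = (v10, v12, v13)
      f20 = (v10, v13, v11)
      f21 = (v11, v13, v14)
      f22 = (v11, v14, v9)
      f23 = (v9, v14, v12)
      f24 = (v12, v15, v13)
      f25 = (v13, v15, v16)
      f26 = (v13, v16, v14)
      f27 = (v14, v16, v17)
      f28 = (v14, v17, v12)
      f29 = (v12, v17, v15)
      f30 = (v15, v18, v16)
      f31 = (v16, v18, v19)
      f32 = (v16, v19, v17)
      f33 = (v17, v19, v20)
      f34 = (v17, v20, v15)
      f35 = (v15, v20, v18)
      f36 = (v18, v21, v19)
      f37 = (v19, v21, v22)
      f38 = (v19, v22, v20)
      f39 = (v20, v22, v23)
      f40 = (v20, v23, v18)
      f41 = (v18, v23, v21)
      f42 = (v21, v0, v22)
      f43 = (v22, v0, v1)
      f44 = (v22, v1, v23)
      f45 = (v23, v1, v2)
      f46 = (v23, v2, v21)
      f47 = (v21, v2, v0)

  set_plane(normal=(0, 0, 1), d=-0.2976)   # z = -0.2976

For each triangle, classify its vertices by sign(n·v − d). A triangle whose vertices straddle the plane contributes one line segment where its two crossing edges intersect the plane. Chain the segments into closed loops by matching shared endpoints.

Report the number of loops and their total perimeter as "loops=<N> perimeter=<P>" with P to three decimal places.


Straddling triangles (32 of 48):
  (v1,v4,v2) [++-] → (1.94098, 0.371837, -0.2976)–(2.095, 0, -0.2976)  len=0.4025
  (v2,v4,v5) [-+-] → (1.94098, 0.371837, -0.2976)–(1.4814, 1.4814, -0.2976)  len=1.2010
  (v2,v5,v0) [--+] → (2.30901, 0.737725, -0.2976)–(2.61458, 0, -0.2976)  len=0.7985
  (v0,v5,v3) [+-+] → (2.30901, 0.737725, -0.2976)–(1.84877, 1.84877, -0.2976)  len=1.2026
  (v4,v7,v5) [++-] → (1.10956, 1.63542, -0.2976)–(1.4814, 1.4814, -0.2976)  len=0.4025
  (v5,v7,v8) [-+-] → (1.10956, 1.63542, -0.2976)–(0, 2.095, -0.2976)  len=1.2010
  (v5,v8,v3) [--+] → (1.11104, 2.15434, -0.2976)–(1.84877, 1.84877, -0.2976)  len=0.7985
  (v3,v8,v6) [+-+] → (1.11104, 2.15434, -0.2976)–(0, 2.61458, -0.2976)  len=1.2026
  (v7,v10,v8) [++-] → (-0.371837, 1.94098, -0.2976)–(0, 2.095, -0.2976)  len=0.4025
  (v8,v10,v11) [-+-] → (-0.371837, 1.94098, -0.2976)–(-1.4814, 1.4814, -0.2976)  len=1.2010
  (v8,v11,v6) [--+] → (-0.737725, 2.30901, -0.2976)–(0, 2.61458, -0.2976)  len=0.7985
  (v6,v11,v9) [+-+] → (-0.737725, 2.30901, -0.2976)–(-1.84877, 1.84877, -0.2976)  len=1.2026
  (v10,v13,v11) [++-] → (-1.63542, 1.10956, -0.2976)–(-1.4814, 1.4814, -0.2976)  len=0.4025
  (v11,v13,v14) [-+-] → (-1.63542, 1.10956, -0.2976)–(-2.095, 0, -0.2976)  len=1.2010
  (v11,v14,v9) [--+] → (-2.15434, 1.11104, -0.2976)–(-1.84877, 1.84877, -0.2976)  len=0.7985
  (v9,v14,v12) [+-+] → (-2.15434, 1.11104, -0.2976)–(-2.61458, 0, -0.2976)  len=1.2026
  (v13,v16,v14) [++-] → (-1.94098, -0.371837, -0.2976)–(-2.095, 0, -0.2976)  len=0.4025
  (v14,v16,v17) [-+-] → (-1.94098, -0.371837, -0.2976)–(-1.4814, -1.4814, -0.2976)  len=1.2010
  (v14,v17,v12) [--+] → (-2.30901, -0.737725, -0.2976)–(-2.61458, 0, -0.2976)  len=0.7985
  (v12,v17,v15) [+-+] → (-2.30901, -0.737725, -0.2976)–(-1.84877, -1.84877, -0.2976)  len=1.2026
  (v16,v19,v17) [++-] → (-1.10956, -1.63542, -0.2976)–(-1.4814, -1.4814, -0.2976)  len=0.4025
  (v17,v19,v20) [-+-] → (-1.10956, -1.63542, -0.2976)–(0, -2.095, -0.2976)  len=1.2010
  (v17,v20,v15) [--+] → (-1.11104, -2.15434, -0.2976)–(-1.84877, -1.84877, -0.2976)  len=0.7985
  (v15,v20,v18) [+-+] → (-1.11104, -2.15434, -0.2976)–(0, -2.61458, -0.2976)  len=1.2026
  (v19,v22,v20) [++-] → (0.371837, -1.94098, -0.2976)–(0, -2.095, -0.2976)  len=0.4025
  (v20,v22,v23) [-+-] → (0.371837, -1.94098, -0.2976)–(1.4814, -1.4814, -0.2976)  len=1.2010
  (v20,v23,v18) [--+] → (0.737725, -2.30901, -0.2976)–(0, -2.61458, -0.2976)  len=0.7985
  (v18,v23,v21) [+-+] → (0.737725, -2.30901, -0.2976)–(1.84877, -1.84877, -0.2976)  len=1.2026
  (v22,v1,v23) [++-] → (1.63542, -1.10956, -0.2976)–(1.4814, -1.4814, -0.2976)  len=0.4025
  (v23,v1,v2) [-+-] → (1.63542, -1.10956, -0.2976)–(2.095, 0, -0.2976)  len=1.2010
  (v23,v2,v21) [--+] → (2.15434, -1.11104, -0.2976)–(1.84877, -1.84877, -0.2976)  len=0.7985
  (v21,v2,v0) [+-+] → (2.15434, -1.11104, -0.2976)–(2.61458, 0, -0.2976)  len=1.2026

Chained into 2 loop(s):
  loop 1: 16 segments, perimeter = 12.8276
  loop 2: 16 segments, perimeter = 16.0088
Total perimeter = 28.836

loops=2 perimeter=28.836


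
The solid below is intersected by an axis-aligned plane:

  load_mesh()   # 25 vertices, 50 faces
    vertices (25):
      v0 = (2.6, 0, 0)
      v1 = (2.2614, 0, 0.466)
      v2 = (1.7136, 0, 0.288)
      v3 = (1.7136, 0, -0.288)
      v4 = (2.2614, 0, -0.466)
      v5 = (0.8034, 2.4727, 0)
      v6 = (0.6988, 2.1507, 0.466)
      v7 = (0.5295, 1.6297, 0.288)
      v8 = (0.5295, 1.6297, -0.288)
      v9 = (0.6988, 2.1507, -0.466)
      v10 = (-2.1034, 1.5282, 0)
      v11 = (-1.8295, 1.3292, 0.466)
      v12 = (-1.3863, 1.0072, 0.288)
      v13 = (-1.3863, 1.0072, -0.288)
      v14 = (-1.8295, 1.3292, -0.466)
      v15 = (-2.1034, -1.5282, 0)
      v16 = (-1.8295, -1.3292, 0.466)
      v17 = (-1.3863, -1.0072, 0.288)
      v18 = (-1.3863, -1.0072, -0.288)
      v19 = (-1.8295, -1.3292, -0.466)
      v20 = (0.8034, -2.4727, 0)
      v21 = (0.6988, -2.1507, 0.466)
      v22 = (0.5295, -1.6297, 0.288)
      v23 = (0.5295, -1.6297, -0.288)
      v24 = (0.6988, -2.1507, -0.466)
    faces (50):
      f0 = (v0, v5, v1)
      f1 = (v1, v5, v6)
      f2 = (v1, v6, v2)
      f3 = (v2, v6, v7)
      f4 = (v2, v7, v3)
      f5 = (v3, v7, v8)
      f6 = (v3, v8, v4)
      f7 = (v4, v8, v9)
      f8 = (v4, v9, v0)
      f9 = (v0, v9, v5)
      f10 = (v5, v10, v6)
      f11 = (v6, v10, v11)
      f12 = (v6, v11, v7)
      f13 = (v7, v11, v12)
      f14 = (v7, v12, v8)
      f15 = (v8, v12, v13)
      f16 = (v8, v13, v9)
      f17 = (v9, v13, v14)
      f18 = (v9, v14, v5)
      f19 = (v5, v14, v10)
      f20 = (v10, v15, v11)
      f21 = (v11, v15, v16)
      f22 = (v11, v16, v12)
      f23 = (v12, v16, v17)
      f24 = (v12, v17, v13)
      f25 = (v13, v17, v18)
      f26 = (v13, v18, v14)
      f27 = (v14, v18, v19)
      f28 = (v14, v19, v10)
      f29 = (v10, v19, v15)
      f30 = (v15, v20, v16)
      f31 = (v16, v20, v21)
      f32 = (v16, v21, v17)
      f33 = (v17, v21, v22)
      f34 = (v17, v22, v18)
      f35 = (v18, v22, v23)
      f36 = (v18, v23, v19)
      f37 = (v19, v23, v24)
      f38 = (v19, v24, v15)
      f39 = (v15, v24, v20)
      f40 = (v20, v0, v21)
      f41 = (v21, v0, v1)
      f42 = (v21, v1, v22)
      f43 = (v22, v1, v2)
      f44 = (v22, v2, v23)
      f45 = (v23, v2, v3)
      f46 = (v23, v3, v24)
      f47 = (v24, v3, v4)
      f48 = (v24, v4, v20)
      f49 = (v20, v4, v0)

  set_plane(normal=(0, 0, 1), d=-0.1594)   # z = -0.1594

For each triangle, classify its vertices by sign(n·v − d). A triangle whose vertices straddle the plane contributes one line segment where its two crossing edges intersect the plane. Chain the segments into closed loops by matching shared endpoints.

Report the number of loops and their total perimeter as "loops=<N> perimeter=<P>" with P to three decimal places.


Straddling triangles (20 of 50):
  (v2,v7,v3) [++-] → (1.44923, 0.363853, -0.1594)–(1.7136, 0, -0.1594)  len=0.4498
  (v3,v7,v8) [-+-] → (1.44923, 0.363853, -0.1594)–(0.5295, 1.6297, -0.1594)  len=1.5647
  (v4,v9,v0) [--+] → (1.94968, 0.735669, -0.1594)–(2.48418, 0, -0.1594)  len=0.9093
  (v0,v9,v5) [+-+] → (1.94968, 0.735669, -0.1594)–(0.767621, 2.36256, -0.1594)  len=2.0110
  (v7,v12,v8) [++-] → (0.101771, 1.49072, -0.1594)–(0.5295, 1.6297, -0.1594)  len=0.4497
  (v8,v12,v13) [-+-] → (0.101771, 1.49072, -0.1594)–(-1.3863, 1.0072, -0.1594)  len=1.5647
  (v9,v14,v5) [--+] → (-0.09721, 2.08155, -0.1594)–(0.767621, 2.36256, -0.1594)  len=0.9093
  (v5,v14,v10) [+-+] → (-0.09721, 2.08155, -0.1594)–(-2.00971, 1.46013, -0.1594)  len=2.0109
  (v12,v17,v13) [++-] → (-1.3863, 0.557457, -0.1594)–(-1.3863, 1.0072, -0.1594)  len=0.4497
  (v13,v17,v18) [-+-] → (-1.3863, 0.557457, -0.1594)–(-1.3863, -1.0072, -0.1594)  len=1.5647
  (v14,v19,v10) [--+] → (-2.00971, 0.550798, -0.1594)–(-2.00971, 1.46013, -0.1594)  len=0.9093
  (v10,v19,v15) [+-+] → (-2.00971, 0.550798, -0.1594)–(-2.00971, -1.46013, -0.1594)  len=2.0109
  (v17,v22,v18) [++-] → (-0.958571, -1.14618, -0.1594)–(-1.3863, -1.0072, -0.1594)  len=0.4497
  (v18,v22,v23) [-+-] → (-0.958571, -1.14618, -0.1594)–(0.5295, -1.6297, -0.1594)  len=1.5647
  (v19,v24,v15) [--+] → (-1.14488, -1.74113, -0.1594)–(-2.00971, -1.46013, -0.1594)  len=0.9093
  (v15,v24,v20) [+-+] → (-1.14488, -1.74113, -0.1594)–(0.767621, -2.36256, -0.1594)  len=2.0109
  (v22,v2,v23) [++-] → (0.793867, -1.26585, -0.1594)–(0.5295, -1.6297, -0.1594)  len=0.4498
  (v23,v2,v3) [-+-] → (0.793867, -1.26585, -0.1594)–(1.7136, 0, -0.1594)  len=1.5647
  (v24,v4,v20) [--+] → (1.30212, -1.62689, -0.1594)–(0.767621, -2.36256, -0.1594)  len=0.9093
  (v20,v4,v0) [+-+] → (1.30212, -1.62689, -0.1594)–(2.48418, 0, -0.1594)  len=2.0110

Chained into 2 loop(s):
  loop 1: 10 segments, perimeter = 10.0721
  loop 2: 10 segments, perimeter = 14.6014
Total perimeter = 24.674

loops=2 perimeter=24.674


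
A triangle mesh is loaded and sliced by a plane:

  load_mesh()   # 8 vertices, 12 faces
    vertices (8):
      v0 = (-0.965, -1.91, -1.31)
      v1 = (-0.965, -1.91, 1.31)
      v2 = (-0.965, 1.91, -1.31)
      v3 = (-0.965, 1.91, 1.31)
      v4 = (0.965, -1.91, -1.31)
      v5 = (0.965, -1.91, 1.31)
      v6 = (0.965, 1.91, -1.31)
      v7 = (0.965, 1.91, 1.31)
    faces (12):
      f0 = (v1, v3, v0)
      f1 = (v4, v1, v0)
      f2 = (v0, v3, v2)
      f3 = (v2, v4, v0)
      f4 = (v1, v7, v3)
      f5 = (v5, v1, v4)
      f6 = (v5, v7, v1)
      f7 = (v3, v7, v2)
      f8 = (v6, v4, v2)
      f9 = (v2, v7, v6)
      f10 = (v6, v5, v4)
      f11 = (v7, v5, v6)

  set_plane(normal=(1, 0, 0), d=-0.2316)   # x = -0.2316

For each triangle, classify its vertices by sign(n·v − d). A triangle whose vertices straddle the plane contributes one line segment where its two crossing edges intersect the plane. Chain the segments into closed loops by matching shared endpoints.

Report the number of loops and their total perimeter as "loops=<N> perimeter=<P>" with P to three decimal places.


Straddling triangles (8 of 12):
  (v4,v1,v0) [+--] → (-0.2316, -1.91, 0.3144)–(-0.2316, -1.91, -1.31)  len=1.6244
  (v2,v4,v0) [-+-] → (-0.2316, 0.4584, -1.31)–(-0.2316, -1.91, -1.31)  len=2.3684
  (v1,v7,v3) [-+-] → (-0.2316, -0.4584, 1.31)–(-0.2316, 1.91, 1.31)  len=2.3684
  (v5,v1,v4) [+-+] → (-0.2316, -1.91, 1.31)–(-0.2316, -1.91, 0.3144)  len=0.9956
  (v5,v7,v1) [++-] → (-0.2316, -0.4584, 1.31)–(-0.2316, -1.91, 1.31)  len=1.4516
  (v3,v7,v2) [-+-] → (-0.2316, 1.91, 1.31)–(-0.2316, 1.91, -0.3144)  len=1.6244
  (v6,v4,v2) [++-] → (-0.2316, 0.4584, -1.31)–(-0.2316, 1.91, -1.31)  len=1.4516
  (v2,v7,v6) [-++] → (-0.2316, 1.91, -0.3144)–(-0.2316, 1.91, -1.31)  len=0.9956

Chained into 1 loop(s):
  loop 1: 8 segments, perimeter = 12.8800
Total perimeter = 12.880

loops=1 perimeter=12.880


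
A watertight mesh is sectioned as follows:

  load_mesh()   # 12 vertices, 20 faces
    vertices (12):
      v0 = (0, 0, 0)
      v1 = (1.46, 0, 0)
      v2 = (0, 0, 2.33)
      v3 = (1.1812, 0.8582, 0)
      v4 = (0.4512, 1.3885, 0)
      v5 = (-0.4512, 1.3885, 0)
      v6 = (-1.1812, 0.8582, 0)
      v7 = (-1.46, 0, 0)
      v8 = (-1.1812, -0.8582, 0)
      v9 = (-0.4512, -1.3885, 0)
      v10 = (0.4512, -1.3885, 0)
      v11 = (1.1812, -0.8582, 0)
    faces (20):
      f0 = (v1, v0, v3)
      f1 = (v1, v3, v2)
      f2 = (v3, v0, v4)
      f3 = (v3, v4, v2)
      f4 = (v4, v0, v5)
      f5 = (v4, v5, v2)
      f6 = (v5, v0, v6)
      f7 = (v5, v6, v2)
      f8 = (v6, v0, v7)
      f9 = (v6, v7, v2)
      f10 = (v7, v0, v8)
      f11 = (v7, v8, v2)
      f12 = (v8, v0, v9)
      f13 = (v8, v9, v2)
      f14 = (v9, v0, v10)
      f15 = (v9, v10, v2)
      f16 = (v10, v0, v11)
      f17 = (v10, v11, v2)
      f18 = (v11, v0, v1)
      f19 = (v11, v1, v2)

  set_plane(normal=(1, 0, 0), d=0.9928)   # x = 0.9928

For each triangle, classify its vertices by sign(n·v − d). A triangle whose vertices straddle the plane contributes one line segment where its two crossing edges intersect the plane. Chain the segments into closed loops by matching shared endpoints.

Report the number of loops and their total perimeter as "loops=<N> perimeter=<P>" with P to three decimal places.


Straddling triangles (8 of 20):
  (v1,v0,v3) [+-+] → (0.9928, 0, 0)–(0.9928, 0.721318, 0)  len=0.7213
  (v1,v3,v2) [++-] → (0.9928, 0.721318, 0.371632)–(0.9928, 0, 0.7456)  len=0.8125
  (v3,v0,v4) [+--] → (0.9928, 0.721318, 0)–(0.9928, 0.995061, 0)  len=0.2737
  (v3,v4,v2) [+--] → (0.9928, 0.995061, 0)–(0.9928, 0.721318, 0.371632)  len=0.4616
  (v10,v0,v11) [--+] → (0.9928, -0.721318, 0)–(0.9928, -0.995061, 0)  len=0.2737
  (v10,v11,v2) [-+-] → (0.9928, -0.995061, 0)–(0.9928, -0.721318, 0.371632)  len=0.4616
  (v11,v0,v1) [+-+] → (0.9928, -0.721318, 0)–(0.9928, 0, 0)  len=0.7213
  (v11,v1,v2) [++-] → (0.9928, 0, 0.7456)–(0.9928, -0.721318, 0.371632)  len=0.8125

Chained into 1 loop(s):
  loop 1: 8 segments, perimeter = 4.5383
Total perimeter = 4.538

loops=1 perimeter=4.538


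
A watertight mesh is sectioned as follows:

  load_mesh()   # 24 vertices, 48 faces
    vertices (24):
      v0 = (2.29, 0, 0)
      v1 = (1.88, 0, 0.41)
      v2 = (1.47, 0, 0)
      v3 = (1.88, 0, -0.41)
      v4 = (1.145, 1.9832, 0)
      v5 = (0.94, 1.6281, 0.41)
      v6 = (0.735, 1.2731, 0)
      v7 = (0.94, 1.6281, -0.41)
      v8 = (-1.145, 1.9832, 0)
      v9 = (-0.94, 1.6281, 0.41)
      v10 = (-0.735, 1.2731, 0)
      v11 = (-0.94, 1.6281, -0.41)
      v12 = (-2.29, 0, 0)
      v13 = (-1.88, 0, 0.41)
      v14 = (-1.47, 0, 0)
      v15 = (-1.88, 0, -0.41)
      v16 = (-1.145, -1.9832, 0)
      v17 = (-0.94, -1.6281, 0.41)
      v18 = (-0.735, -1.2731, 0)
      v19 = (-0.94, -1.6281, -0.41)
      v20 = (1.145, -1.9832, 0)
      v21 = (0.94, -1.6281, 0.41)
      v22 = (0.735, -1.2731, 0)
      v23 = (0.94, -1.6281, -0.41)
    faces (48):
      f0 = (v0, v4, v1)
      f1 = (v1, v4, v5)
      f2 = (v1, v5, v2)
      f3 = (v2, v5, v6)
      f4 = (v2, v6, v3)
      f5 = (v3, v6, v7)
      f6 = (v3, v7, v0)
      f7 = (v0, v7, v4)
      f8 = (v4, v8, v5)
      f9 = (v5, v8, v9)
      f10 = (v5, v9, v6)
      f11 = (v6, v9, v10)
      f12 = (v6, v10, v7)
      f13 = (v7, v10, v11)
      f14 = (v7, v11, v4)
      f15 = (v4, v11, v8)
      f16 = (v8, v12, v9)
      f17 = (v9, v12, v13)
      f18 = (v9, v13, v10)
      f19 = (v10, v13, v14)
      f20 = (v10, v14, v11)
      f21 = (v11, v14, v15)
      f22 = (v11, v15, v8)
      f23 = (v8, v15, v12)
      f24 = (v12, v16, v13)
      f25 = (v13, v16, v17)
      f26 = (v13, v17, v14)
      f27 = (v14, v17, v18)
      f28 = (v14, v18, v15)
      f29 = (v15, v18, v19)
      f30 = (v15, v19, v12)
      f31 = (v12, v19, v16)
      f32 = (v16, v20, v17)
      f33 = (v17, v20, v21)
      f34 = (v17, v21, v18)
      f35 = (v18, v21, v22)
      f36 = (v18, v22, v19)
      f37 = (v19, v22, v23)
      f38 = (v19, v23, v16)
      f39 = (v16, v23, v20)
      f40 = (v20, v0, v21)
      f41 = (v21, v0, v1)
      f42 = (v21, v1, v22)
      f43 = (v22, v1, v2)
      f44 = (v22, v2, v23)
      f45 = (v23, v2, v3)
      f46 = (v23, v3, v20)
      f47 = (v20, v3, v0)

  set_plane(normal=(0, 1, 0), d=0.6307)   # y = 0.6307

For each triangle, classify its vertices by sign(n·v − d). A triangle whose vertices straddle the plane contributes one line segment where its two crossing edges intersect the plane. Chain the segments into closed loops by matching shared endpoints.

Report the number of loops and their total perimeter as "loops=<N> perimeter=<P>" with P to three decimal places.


loops=2 perimeter=4.639

Straddling triangles (16 of 48):
  (v0,v4,v1) [-+-] → (1.92587, 0.6307, 0)–(1.64625, 0.6307, 0.279611)  len=0.3954
  (v1,v4,v5) [-++] → (1.64625, 0.6307, 0.279611)–(1.51586, 0.6307, 0.41)  len=0.1844
  (v1,v5,v2) [-+-] → (1.51586, 0.6307, 0.41)–(1.26469, 0.6307, 0.158827)  len=0.3552
  (v2,v5,v6) [-++] → (1.26469, 0.6307, 0.158827)–(1.10588, 0.6307, 0)  len=0.2246
  (v2,v6,v3) [-+-] → (1.10588, 0.6307, 0)–(1.31276, 0.6307, -0.206884)  len=0.2926
  (v3,v6,v7) [-++] → (1.31276, 0.6307, -0.206884)–(1.51586, 0.6307, -0.41)  len=0.2872
  (v3,v7,v0) [-+-] → (1.51586, 0.6307, -0.41)–(1.76703, 0.6307, -0.158827)  len=0.3552
  (v0,v7,v4) [-++] → (1.76703, 0.6307, -0.158827)–(1.92587, 0.6307, 0)  len=0.2246
  (v8,v12,v9) [+-+] → (-1.92587, 0.6307, 0)–(-1.76703, 0.6307, 0.158827)  len=0.2246
  (v9,v12,v13) [+--] → (-1.76703, 0.6307, 0.158827)–(-1.51586, 0.6307, 0.41)  len=0.3552
  (v9,v13,v10) [+-+] → (-1.51586, 0.6307, 0.41)–(-1.31276, 0.6307, 0.206884)  len=0.2872
  (v10,v13,v14) [+--] → (-1.31276, 0.6307, 0.206884)–(-1.10588, 0.6307, 0)  len=0.2926
  (v10,v14,v11) [+-+] → (-1.10588, 0.6307, 0)–(-1.26469, 0.6307, -0.158827)  len=0.2246
  (v11,v14,v15) [+--] → (-1.26469, 0.6307, -0.158827)–(-1.51586, 0.6307, -0.41)  len=0.3552
  (v11,v15,v8) [+-+] → (-1.51586, 0.6307, -0.41)–(-1.64625, 0.6307, -0.279611)  len=0.1844
  (v8,v15,v12) [+--] → (-1.64625, 0.6307, -0.279611)–(-1.92587, 0.6307, 0)  len=0.3954

Chained into 2 loop(s):
  loop 1: 8 segments, perimeter = 2.3193
  loop 2: 8 segments, perimeter = 2.3193
Total perimeter = 4.639


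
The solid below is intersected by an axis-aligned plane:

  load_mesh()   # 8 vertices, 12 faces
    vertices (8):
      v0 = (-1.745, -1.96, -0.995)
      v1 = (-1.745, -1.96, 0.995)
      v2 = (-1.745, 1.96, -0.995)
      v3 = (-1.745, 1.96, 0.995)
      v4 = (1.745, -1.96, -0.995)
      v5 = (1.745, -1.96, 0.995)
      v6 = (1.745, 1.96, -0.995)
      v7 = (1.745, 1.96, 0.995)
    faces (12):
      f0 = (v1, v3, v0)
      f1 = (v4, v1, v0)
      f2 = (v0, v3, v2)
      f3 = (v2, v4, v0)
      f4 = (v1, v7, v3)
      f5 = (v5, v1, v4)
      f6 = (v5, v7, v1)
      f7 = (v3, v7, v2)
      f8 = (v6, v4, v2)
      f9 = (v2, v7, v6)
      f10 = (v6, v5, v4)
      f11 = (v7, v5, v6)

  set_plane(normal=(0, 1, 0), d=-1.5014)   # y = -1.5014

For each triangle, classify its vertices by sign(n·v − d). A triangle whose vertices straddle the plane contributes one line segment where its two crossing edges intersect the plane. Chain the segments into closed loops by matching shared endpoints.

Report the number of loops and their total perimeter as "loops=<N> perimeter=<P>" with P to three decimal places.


Straddling triangles (8 of 12):
  (v1,v3,v0) [-+-] → (-1.745, -1.5014, 0.995)–(-1.745, -1.5014, -0.76219)  len=1.7572
  (v0,v3,v2) [-++] → (-1.745, -1.5014, -0.76219)–(-1.745, -1.5014, -0.995)  len=0.2328
  (v2,v4,v0) [+--] → (1.33671, -1.5014, -0.995)–(-1.745, -1.5014, -0.995)  len=3.0817
  (v1,v7,v3) [-++] → (-1.33671, -1.5014, 0.995)–(-1.745, -1.5014, 0.995)  len=0.4083
  (v5,v7,v1) [-+-] → (1.745, -1.5014, 0.995)–(-1.33671, -1.5014, 0.995)  len=3.0817
  (v6,v4,v2) [+-+] → (1.745, -1.5014, -0.995)–(1.33671, -1.5014, -0.995)  len=0.4083
  (v6,v5,v4) [+--] → (1.745, -1.5014, 0.76219)–(1.745, -1.5014, -0.995)  len=1.7572
  (v7,v5,v6) [+-+] → (1.745, -1.5014, 0.995)–(1.745, -1.5014, 0.76219)  len=0.2328

Chained into 1 loop(s):
  loop 1: 8 segments, perimeter = 10.9600
Total perimeter = 10.960

loops=1 perimeter=10.960
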